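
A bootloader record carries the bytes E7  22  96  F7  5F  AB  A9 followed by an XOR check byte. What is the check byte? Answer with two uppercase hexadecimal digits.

F9

XOR the bytes together:
  start with 0xE7
  0xE7 ⊕ 0x22 = 0xC5
  0xC5 ⊕ 0x96 = 0x53
  0x53 ⊕ 0xF7 = 0xA4
  0xA4 ⊕ 0x5F = 0xFB
  0xFB ⊕ 0xAB = 0x50
  0x50 ⊕ 0xA9 = 0xF9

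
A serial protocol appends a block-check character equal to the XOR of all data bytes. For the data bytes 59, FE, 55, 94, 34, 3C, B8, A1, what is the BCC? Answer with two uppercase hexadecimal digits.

77

XOR the bytes together:
  start with 0x59
  0x59 ⊕ 0xFE = 0xA7
  0xA7 ⊕ 0x55 = 0xF2
  0xF2 ⊕ 0x94 = 0x66
  0x66 ⊕ 0x34 = 0x52
  0x52 ⊕ 0x3C = 0x6E
  0x6E ⊕ 0xB8 = 0xD6
  0xD6 ⊕ 0xA1 = 0x77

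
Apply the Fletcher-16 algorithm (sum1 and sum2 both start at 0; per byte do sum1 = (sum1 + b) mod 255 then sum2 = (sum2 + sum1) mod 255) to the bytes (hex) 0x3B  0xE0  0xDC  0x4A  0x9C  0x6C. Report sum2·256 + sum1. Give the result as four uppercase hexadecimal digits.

Running sums (mod 255):
  after byte 0 (0x3B): sum1=59, sum2=59
  after byte 1 (0xE0): sum1=28, sum2=87
  after byte 2 (0xDC): sum1=248, sum2=80
  after byte 3 (0x4A): sum1=67, sum2=147
  after byte 4 (0x9C): sum1=223, sum2=115
  after byte 5 (0x6C): sum1=76, sum2=191
Checksum = sum2·256 + sum1 = 191·256 + 76 = 48972 = 0xBF4C.

BF4C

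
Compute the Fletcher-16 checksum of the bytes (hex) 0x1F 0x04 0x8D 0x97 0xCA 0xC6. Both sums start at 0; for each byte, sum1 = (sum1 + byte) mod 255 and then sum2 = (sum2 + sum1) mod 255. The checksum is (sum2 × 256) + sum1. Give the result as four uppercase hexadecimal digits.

28D9

Running sums (mod 255):
  after byte 0 (0x1F): sum1=31, sum2=31
  after byte 1 (0x04): sum1=35, sum2=66
  after byte 2 (0x8D): sum1=176, sum2=242
  after byte 3 (0x97): sum1=72, sum2=59
  after byte 4 (0xCA): sum1=19, sum2=78
  after byte 5 (0xC6): sum1=217, sum2=40
Checksum = sum2·256 + sum1 = 40·256 + 217 = 10457 = 0x28D9.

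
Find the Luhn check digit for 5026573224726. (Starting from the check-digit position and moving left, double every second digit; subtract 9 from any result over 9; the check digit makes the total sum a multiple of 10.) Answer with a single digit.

Partial digits right→left: 6 2 7 4 2 2 3 7 5 6 2 0 5
Double every second digit counting from the check-digit position (so the 1st, 3rd, 5th, ... of the partial from the right).
  doubled (with −9 where >9): 3 5 4 6 1 4 1 → sum 24
  kept as-is: 2 4 2 7 6 0 → sum 21
Total = 24 + 21 = 45.
Check digit = (10 − (45 mod 10)) mod 10 = 5.

5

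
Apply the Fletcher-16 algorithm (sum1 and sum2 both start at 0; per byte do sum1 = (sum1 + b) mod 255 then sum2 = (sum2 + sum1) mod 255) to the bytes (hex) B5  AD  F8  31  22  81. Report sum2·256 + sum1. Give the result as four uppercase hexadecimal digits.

Running sums (mod 255):
  after byte 0 (B5): sum1=181, sum2=181
  after byte 1 (AD): sum1=99, sum2=25
  after byte 2 (F8): sum1=92, sum2=117
  after byte 3 (31): sum1=141, sum2=3
  after byte 4 (22): sum1=175, sum2=178
  after byte 5 (81): sum1=49, sum2=227
Checksum = sum2·256 + sum1 = 227·256 + 49 = 58161 = 0xE331.

E331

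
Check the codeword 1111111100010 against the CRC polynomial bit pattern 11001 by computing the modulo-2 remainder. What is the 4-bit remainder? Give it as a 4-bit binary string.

1110

Modulo-2 division of 1111111100010 by 11001:
  pos 0: 11111 XOR 11001 = 00110
  pos 2: 11011 XOR 11001 = 00010
  pos 5: 10100 XOR 11001 = 01101
  pos 6: 11010 XOR 11001 = 00011
Remainder = 1110 (nonzero — an error is detected).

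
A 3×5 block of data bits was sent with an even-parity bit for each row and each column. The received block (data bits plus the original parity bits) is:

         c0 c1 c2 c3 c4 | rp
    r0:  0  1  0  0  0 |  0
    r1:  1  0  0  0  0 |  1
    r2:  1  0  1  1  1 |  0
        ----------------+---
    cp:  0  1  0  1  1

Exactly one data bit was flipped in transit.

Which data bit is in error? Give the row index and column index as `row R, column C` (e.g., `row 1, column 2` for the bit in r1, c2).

Recompute each row's even parity and compare to rp:
  r0: data parity 1, sent rp 0 → mismatch
  r1: data parity 1, sent rp 1 → ok
  r2: data parity 0, sent rp 0 → ok
Recompute each column's even parity and compare to cp:
  c0: data parity 0, sent cp 0 → ok
  c1: data parity 1, sent cp 1 → ok
  c2: data parity 1, sent cp 0 → mismatch
  c3: data parity 1, sent cp 1 → ok
  c4: data parity 1, sent cp 1 → ok
Exactly one row (r0) and one column (c2) fail → the flipped bit is at their intersection.

row 0, column 2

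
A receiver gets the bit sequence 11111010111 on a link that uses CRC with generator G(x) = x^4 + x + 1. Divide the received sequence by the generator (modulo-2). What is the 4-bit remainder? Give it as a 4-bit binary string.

1011

Modulo-2 division of 11111010111 by 10011:
  pos 0: 11111 XOR 10011 = 01100
  pos 1: 11000 XOR 10011 = 01011
  pos 2: 10111 XOR 10011 = 00100
  pos 4: 10001 XOR 10011 = 00010
Remainder = 1011 (nonzero — an error is detected).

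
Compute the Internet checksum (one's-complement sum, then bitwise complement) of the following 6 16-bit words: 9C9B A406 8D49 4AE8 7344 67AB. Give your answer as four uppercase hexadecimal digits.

One's-complement addition (fold any carry out of bit 15 back into bit 0):
  0x9C9B + 0xA406 = 0x140A1 → wrap carry → 0x40A2
  0x40A2 + 0x8D49 = 0x0CDEB
  0xCDEB + 0x4AE8 = 0x118D3 → wrap carry → 0x18D4
  0x18D4 + 0x7344 = 0x08C18
  0x8C18 + 0x67AB = 0x0F3C3
One's-complement sum = 0xF3C3.
Checksum = ~0xF3C3 & 0xFFFF = 0x0C3C.

0C3C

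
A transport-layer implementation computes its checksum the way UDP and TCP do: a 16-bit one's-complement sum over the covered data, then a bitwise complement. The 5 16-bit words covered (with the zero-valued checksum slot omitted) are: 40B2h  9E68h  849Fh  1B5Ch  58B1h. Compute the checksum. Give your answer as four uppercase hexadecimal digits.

One's-complement addition (fold any carry out of bit 15 back into bit 0):
  0x40B2 + 0x9E68 = 0x0DF1A
  0xDF1A + 0x849F = 0x163B9 → wrap carry → 0x63BA
  0x63BA + 0x1B5C = 0x07F16
  0x7F16 + 0x58B1 = 0x0D7C7
One's-complement sum = 0xD7C7.
Checksum = ~0xD7C7 & 0xFFFF = 0x2838.

2838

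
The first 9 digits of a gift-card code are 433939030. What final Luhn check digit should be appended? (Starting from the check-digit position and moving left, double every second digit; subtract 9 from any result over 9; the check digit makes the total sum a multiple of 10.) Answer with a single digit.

Partial digits right→left: 0 3 0 9 3 9 3 3 4
Double every second digit counting from the check-digit position (so the 1st, 3rd, 5th, ... of the partial from the right).
  doubled (with −9 where >9): 0 0 6 6 8 → sum 20
  kept as-is: 3 9 9 3 → sum 24
Total = 20 + 24 = 44.
Check digit = (10 − (44 mod 10)) mod 10 = 6.

6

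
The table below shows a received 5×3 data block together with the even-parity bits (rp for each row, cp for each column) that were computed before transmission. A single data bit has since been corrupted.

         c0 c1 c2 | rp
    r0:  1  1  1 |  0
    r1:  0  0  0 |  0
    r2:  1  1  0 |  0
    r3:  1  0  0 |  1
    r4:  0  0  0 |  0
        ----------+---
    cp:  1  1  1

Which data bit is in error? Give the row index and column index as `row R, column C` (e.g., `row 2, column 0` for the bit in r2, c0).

row 0, column 1

Recompute each row's even parity and compare to rp:
  r0: data parity 1, sent rp 0 → mismatch
  r1: data parity 0, sent rp 0 → ok
  r2: data parity 0, sent rp 0 → ok
  r3: data parity 1, sent rp 1 → ok
  r4: data parity 0, sent rp 0 → ok
Recompute each column's even parity and compare to cp:
  c0: data parity 1, sent cp 1 → ok
  c1: data parity 0, sent cp 1 → mismatch
  c2: data parity 1, sent cp 1 → ok
Exactly one row (r0) and one column (c1) fail → the flipped bit is at their intersection.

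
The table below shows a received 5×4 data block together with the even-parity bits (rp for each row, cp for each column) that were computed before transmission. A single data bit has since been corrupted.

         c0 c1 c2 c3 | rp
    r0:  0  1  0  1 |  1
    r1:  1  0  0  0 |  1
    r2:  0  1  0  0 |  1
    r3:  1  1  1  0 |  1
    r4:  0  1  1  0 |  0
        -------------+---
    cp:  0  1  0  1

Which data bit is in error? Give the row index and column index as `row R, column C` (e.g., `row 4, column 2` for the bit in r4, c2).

Recompute each row's even parity and compare to rp:
  r0: data parity 0, sent rp 1 → mismatch
  r1: data parity 1, sent rp 1 → ok
  r2: data parity 1, sent rp 1 → ok
  r3: data parity 1, sent rp 1 → ok
  r4: data parity 0, sent rp 0 → ok
Recompute each column's even parity and compare to cp:
  c0: data parity 0, sent cp 0 → ok
  c1: data parity 0, sent cp 1 → mismatch
  c2: data parity 0, sent cp 0 → ok
  c3: data parity 1, sent cp 1 → ok
Exactly one row (r0) and one column (c1) fail → the flipped bit is at their intersection.

row 0, column 1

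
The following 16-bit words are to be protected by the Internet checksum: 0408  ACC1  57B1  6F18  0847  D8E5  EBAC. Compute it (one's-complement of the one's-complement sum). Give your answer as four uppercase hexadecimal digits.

BB92

One's-complement addition (fold any carry out of bit 15 back into bit 0):
  0x0408 + 0xACC1 = 0x0B0C9
  0xB0C9 + 0x57B1 = 0x1087A → wrap carry → 0x087B
  0x087B + 0x6F18 = 0x07793
  0x7793 + 0x0847 = 0x07FDA
  0x7FDA + 0xD8E5 = 0x158BF → wrap carry → 0x58C0
  0x58C0 + 0xEBAC = 0x1446C → wrap carry → 0x446D
One's-complement sum = 0x446D.
Checksum = ~0x446D & 0xFFFF = 0xBB92.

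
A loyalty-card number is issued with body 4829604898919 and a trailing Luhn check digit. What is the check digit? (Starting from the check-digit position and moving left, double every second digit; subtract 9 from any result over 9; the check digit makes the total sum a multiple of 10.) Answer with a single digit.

6

Partial digits right→left: 9 1 9 8 9 8 4 0 6 9 2 8 4
Double every second digit counting from the check-digit position (so the 1st, 3rd, 5th, ... of the partial from the right).
  doubled (with −9 where >9): 9 9 9 8 3 4 8 → sum 50
  kept as-is: 1 8 8 0 9 8 → sum 34
Total = 50 + 34 = 84.
Check digit = (10 − (84 mod 10)) mod 10 = 6.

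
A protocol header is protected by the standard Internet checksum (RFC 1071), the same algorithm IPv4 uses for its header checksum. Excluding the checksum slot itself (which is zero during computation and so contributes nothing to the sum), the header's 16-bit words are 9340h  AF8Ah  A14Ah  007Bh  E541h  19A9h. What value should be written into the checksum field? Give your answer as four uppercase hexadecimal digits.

1C84

One's-complement addition (fold any carry out of bit 15 back into bit 0):
  0x9340 + 0xAF8A = 0x142CA → wrap carry → 0x42CB
  0x42CB + 0xA14A = 0x0E415
  0xE415 + 0x007B = 0x0E490
  0xE490 + 0xE541 = 0x1C9D1 → wrap carry → 0xC9D2
  0xC9D2 + 0x19A9 = 0x0E37B
One's-complement sum = 0xE37B.
Checksum = ~0xE37B & 0xFFFF = 0x1C84.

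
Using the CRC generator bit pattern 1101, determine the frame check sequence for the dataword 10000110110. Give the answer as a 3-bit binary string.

001

Append 3 zeros: 10000110110000. Divide by 1101 (XOR where the leading bit is 1):
  pos 0: 1000 XOR 1101 = 0101
  pos 1: 1010 XOR 1101 = 0111
  pos 2: 1111 XOR 1101 = 0010
  pos 4: 1010 XOR 1101 = 0111
  pos 5: 1111 XOR 1101 = 0010
  pos 7: 1010 XOR 1101 = 0111
  pos 8: 1110 XOR 1101 = 0011
  pos 10: 1100 XOR 1101 = 0001
Remainder (last 3 bits) = 001. This is the CRC / FCS.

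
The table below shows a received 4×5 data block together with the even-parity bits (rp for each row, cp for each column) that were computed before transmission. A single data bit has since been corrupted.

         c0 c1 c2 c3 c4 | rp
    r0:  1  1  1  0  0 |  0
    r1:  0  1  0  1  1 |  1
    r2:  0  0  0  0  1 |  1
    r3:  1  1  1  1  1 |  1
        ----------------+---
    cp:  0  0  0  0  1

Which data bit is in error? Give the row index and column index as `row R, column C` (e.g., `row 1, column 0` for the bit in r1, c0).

Recompute each row's even parity and compare to rp:
  r0: data parity 1, sent rp 0 → mismatch
  r1: data parity 1, sent rp 1 → ok
  r2: data parity 1, sent rp 1 → ok
  r3: data parity 1, sent rp 1 → ok
Recompute each column's even parity and compare to cp:
  c0: data parity 0, sent cp 0 → ok
  c1: data parity 1, sent cp 0 → mismatch
  c2: data parity 0, sent cp 0 → ok
  c3: data parity 0, sent cp 0 → ok
  c4: data parity 1, sent cp 1 → ok
Exactly one row (r0) and one column (c1) fail → the flipped bit is at their intersection.

row 0, column 1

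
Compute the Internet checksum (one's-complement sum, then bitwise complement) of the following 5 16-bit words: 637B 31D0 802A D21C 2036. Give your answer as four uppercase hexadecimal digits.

One's-complement addition (fold any carry out of bit 15 back into bit 0):
  0x637B + 0x31D0 = 0x0954B
  0x954B + 0x802A = 0x11575 → wrap carry → 0x1576
  0x1576 + 0xD21C = 0x0E792
  0xE792 + 0x2036 = 0x107C8 → wrap carry → 0x07C9
One's-complement sum = 0x07C9.
Checksum = ~0x07C9 & 0xFFFF = 0xF836.

F836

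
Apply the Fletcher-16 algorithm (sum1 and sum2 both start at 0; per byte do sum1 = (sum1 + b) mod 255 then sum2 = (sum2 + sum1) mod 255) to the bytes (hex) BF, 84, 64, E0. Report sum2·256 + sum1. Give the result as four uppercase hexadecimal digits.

Running sums (mod 255):
  after byte 0 (BF): sum1=191, sum2=191
  after byte 1 (84): sum1=68, sum2=4
  after byte 2 (64): sum1=168, sum2=172
  after byte 3 (E0): sum1=137, sum2=54
Checksum = sum2·256 + sum1 = 54·256 + 137 = 13961 = 0x3689.

3689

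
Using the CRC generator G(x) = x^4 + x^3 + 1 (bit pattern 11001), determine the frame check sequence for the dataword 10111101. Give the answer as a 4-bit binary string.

Append 4 zeros: 101111010000. Divide by 11001 (XOR where the leading bit is 1):
  pos 0: 10111 XOR 11001 = 01110
  pos 1: 11101 XOR 11001 = 00100
  pos 3: 10001 XOR 11001 = 01000
  pos 4: 10000 XOR 11001 = 01001
  pos 5: 10010 XOR 11001 = 01011
  pos 6: 10110 XOR 11001 = 01111
  pos 7: 11110 XOR 11001 = 00111
Remainder (last 4 bits) = 0111. This is the CRC / FCS.

0111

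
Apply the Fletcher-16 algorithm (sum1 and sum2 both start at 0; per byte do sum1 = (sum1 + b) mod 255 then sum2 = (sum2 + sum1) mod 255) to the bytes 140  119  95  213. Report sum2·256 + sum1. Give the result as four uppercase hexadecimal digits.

2D39

Running sums (mod 255):
  after byte 0 (140): sum1=140, sum2=140
  after byte 1 (119): sum1=4, sum2=144
  after byte 2 (95): sum1=99, sum2=243
  after byte 3 (213): sum1=57, sum2=45
Checksum = sum2·256 + sum1 = 45·256 + 57 = 11577 = 0x2D39.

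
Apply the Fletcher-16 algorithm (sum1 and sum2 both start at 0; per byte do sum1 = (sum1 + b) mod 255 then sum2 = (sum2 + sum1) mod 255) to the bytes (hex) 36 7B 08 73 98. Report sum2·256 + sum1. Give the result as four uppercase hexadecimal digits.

94C5

Running sums (mod 255):
  after byte 0 (36): sum1=54, sum2=54
  after byte 1 (7B): sum1=177, sum2=231
  after byte 2 (08): sum1=185, sum2=161
  after byte 3 (73): sum1=45, sum2=206
  after byte 4 (98): sum1=197, sum2=148
Checksum = sum2·256 + sum1 = 148·256 + 197 = 38085 = 0x94C5.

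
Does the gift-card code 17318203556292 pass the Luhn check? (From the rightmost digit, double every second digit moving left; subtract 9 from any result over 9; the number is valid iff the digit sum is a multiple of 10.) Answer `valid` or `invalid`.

valid

From the right, keep odd positions and double even positions (subtract 9 from any doubled value over 9):
  doubled (positions 2,4,...): 9 3 1 0 7 6 2 → sum 28
  kept (positions 1,3,...): 2 2 5 3 2 1 7 → sum 22
Total = 50.
50 mod 10 = 0, so the number is valid.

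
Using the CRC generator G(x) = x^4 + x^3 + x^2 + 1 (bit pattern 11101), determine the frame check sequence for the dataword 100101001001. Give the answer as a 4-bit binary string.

0001

Append 4 zeros: 1001010010010000. Divide by 11101 (XOR where the leading bit is 1):
  pos 0: 10010 XOR 11101 = 01111
  pos 1: 11111 XOR 11101 = 00010
  pos 4: 10001 XOR 11101 = 01100
  pos 5: 11000 XOR 11101 = 00101
  pos 7: 10101 XOR 11101 = 01000
  pos 8: 10000 XOR 11101 = 01101
  pos 9: 11010 XOR 11101 = 00111
  pos 11: 11100 XOR 11101 = 00001
Remainder (last 4 bits) = 0001. This is the CRC / FCS.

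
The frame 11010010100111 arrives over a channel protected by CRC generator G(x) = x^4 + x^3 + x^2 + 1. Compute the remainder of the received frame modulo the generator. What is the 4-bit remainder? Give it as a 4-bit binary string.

Modulo-2 division of 11010010100111 by 11101:
  pos 0: 11010 XOR 11101 = 00111
  pos 2: 11101 XOR 11101 = 00000
  pos 8: 10011 XOR 11101 = 01110
  pos 9: 11101 XOR 11101 = 00000
Remainder = 0000 (zero — the frame passes the CRC check).

0000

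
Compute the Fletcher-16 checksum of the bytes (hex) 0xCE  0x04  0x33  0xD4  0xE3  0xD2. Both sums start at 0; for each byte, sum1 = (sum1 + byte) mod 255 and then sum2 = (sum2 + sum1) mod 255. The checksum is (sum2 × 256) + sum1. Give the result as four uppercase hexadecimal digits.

D291

Running sums (mod 255):
  after byte 0 (0xCE): sum1=206, sum2=206
  after byte 1 (0x04): sum1=210, sum2=161
  after byte 2 (0x33): sum1=6, sum2=167
  after byte 3 (0xD4): sum1=218, sum2=130
  after byte 4 (0xE3): sum1=190, sum2=65
  after byte 5 (0xD2): sum1=145, sum2=210
Checksum = sum2·256 + sum1 = 210·256 + 145 = 53905 = 0xD291.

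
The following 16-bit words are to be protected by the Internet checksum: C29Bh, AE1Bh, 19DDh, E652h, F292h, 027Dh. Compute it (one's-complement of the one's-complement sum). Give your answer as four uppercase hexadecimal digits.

9A08

One's-complement addition (fold any carry out of bit 15 back into bit 0):
  0xC29B + 0xAE1B = 0x170B6 → wrap carry → 0x70B7
  0x70B7 + 0x19DD = 0x08A94
  0x8A94 + 0xE652 = 0x170E6 → wrap carry → 0x70E7
  0x70E7 + 0xF292 = 0x16379 → wrap carry → 0x637A
  0x637A + 0x027D = 0x065F7
One's-complement sum = 0x65F7.
Checksum = ~0x65F7 & 0xFFFF = 0x9A08.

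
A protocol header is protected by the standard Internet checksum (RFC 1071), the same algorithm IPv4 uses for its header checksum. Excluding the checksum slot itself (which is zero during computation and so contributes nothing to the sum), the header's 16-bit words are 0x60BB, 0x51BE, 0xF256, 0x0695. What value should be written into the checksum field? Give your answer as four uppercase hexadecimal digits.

One's-complement addition (fold any carry out of bit 15 back into bit 0):
  0x60BB + 0x51BE = 0x0B279
  0xB279 + 0xF256 = 0x1A4CF → wrap carry → 0xA4D0
  0xA4D0 + 0x0695 = 0x0AB65
One's-complement sum = 0xAB65.
Checksum = ~0xAB65 & 0xFFFF = 0x549A.

549A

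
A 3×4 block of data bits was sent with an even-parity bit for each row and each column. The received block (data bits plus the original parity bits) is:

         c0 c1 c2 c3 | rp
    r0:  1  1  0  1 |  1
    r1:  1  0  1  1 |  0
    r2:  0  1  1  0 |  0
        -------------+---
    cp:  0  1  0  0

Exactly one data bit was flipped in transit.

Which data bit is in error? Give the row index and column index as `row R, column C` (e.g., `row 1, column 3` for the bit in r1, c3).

Recompute each row's even parity and compare to rp:
  r0: data parity 1, sent rp 1 → ok
  r1: data parity 1, sent rp 0 → mismatch
  r2: data parity 0, sent rp 0 → ok
Recompute each column's even parity and compare to cp:
  c0: data parity 0, sent cp 0 → ok
  c1: data parity 0, sent cp 1 → mismatch
  c2: data parity 0, sent cp 0 → ok
  c3: data parity 0, sent cp 0 → ok
Exactly one row (r1) and one column (c1) fail → the flipped bit is at their intersection.

row 1, column 1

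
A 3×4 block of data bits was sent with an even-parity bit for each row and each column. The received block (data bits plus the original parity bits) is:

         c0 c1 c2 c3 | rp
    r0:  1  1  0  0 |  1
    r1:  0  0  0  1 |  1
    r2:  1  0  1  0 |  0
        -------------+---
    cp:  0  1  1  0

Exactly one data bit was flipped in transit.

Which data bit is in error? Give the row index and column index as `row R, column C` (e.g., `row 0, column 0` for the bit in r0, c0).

Recompute each row's even parity and compare to rp:
  r0: data parity 0, sent rp 1 → mismatch
  r1: data parity 1, sent rp 1 → ok
  r2: data parity 0, sent rp 0 → ok
Recompute each column's even parity and compare to cp:
  c0: data parity 0, sent cp 0 → ok
  c1: data parity 1, sent cp 1 → ok
  c2: data parity 1, sent cp 1 → ok
  c3: data parity 1, sent cp 0 → mismatch
Exactly one row (r0) and one column (c3) fail → the flipped bit is at their intersection.

row 0, column 3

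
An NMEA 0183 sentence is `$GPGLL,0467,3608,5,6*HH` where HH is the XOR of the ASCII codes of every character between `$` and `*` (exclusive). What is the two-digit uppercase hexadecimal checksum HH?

XOR the ASCII codes of the payload characters:
  'G' = 0x47 → acc = 0x47
  'P' = 0x50 → acc = 0x17
  'G' = 0x47 → acc = 0x50
  'L' = 0x4C → acc = 0x1C
  'L' = 0x4C → acc = 0x50
  ',' = 0x2C → acc = 0x7C
  '0' = 0x30 → acc = 0x4C
  '4' = 0x34 → acc = 0x78
  '6' = 0x36 → acc = 0x4E
  '7' = 0x37 → acc = 0x79
  ',' = 0x2C → acc = 0x55
  '3' = 0x33 → acc = 0x66
  '6' = 0x36 → acc = 0x50
  '0' = 0x30 → acc = 0x60
  '8' = 0x38 → acc = 0x58
  ',' = 0x2C → acc = 0x74
  '5' = 0x35 → acc = 0x41
  ',' = 0x2C → acc = 0x6D
  '6' = 0x36 → acc = 0x5B
Checksum = 0x5B.

5B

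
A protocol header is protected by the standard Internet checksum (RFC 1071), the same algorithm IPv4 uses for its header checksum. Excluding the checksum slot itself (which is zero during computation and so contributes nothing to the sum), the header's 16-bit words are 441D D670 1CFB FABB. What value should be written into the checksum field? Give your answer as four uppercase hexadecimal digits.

One's-complement addition (fold any carry out of bit 15 back into bit 0):
  0x441D + 0xD670 = 0x11A8D → wrap carry → 0x1A8E
  0x1A8E + 0x1CFB = 0x03789
  0x3789 + 0xFABB = 0x13244 → wrap carry → 0x3245
One's-complement sum = 0x3245.
Checksum = ~0x3245 & 0xFFFF = 0xCDBA.

CDBA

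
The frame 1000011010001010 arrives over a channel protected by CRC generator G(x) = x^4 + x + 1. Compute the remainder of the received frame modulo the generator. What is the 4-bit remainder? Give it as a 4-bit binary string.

Modulo-2 division of 1000011010001010 by 10011:
  pos 0: 10000 XOR 10011 = 00011
  pos 3: 11110 XOR 10011 = 01101
  pos 4: 11011 XOR 10011 = 01000
  pos 5: 10000 XOR 10011 = 00011
  pos 8: 11001 XOR 10011 = 01010
  pos 9: 10100 XOR 10011 = 00111
  pos 11: 11110 XOR 10011 = 01101
Remainder = 1101 (nonzero — an error is detected).

1101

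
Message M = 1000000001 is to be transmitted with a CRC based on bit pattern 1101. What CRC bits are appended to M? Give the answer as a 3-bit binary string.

Append 3 zeros: 1000000001000. Divide by 1101 (XOR where the leading bit is 1):
  pos 0: 1000 XOR 1101 = 0101
  pos 1: 1010 XOR 1101 = 0111
  pos 2: 1110 XOR 1101 = 0011
  pos 4: 1100 XOR 1101 = 0001
  pos 7: 1010 XOR 1101 = 0111
  pos 8: 1110 XOR 1101 = 0011
Remainder (last 3 bits) = 110. This is the CRC / FCS.

110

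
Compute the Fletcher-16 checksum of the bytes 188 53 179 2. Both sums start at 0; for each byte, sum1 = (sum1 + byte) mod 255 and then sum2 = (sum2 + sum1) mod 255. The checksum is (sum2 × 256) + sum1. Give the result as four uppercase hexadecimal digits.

FBA7

Running sums (mod 255):
  after byte 0 (188): sum1=188, sum2=188
  after byte 1 (53): sum1=241, sum2=174
  after byte 2 (179): sum1=165, sum2=84
  after byte 3 (2): sum1=167, sum2=251
Checksum = sum2·256 + sum1 = 251·256 + 167 = 64423 = 0xFBA7.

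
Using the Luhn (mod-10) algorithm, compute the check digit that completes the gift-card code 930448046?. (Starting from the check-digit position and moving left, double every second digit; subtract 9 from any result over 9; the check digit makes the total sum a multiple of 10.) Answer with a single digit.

1

Partial digits right→left: 6 4 0 8 4 4 0 3 9
Double every second digit counting from the check-digit position (so the 1st, 3rd, 5th, ... of the partial from the right).
  doubled (with −9 where >9): 3 0 8 0 9 → sum 20
  kept as-is: 4 8 4 3 → sum 19
Total = 20 + 19 = 39.
Check digit = (10 − (39 mod 10)) mod 10 = 1.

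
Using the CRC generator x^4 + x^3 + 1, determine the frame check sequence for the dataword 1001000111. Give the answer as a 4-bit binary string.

Append 4 zeros: 10010001110000. Divide by 11001 (XOR where the leading bit is 1):
  pos 0: 10010 XOR 11001 = 01011
  pos 1: 10110 XOR 11001 = 01111
  pos 2: 11110 XOR 11001 = 00111
  pos 4: 11111 XOR 11001 = 00110
  pos 6: 11010 XOR 11001 = 00011
  pos 9: 11000 XOR 11001 = 00001
Remainder (last 4 bits) = 0001. This is the CRC / FCS.

0001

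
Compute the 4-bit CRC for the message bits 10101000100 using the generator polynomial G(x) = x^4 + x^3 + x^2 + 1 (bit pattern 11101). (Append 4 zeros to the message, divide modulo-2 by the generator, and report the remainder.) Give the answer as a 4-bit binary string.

0000

Append 4 zeros: 101010001000000. Divide by 11101 (XOR where the leading bit is 1):
  pos 0: 10101 XOR 11101 = 01000
  pos 1: 10000 XOR 11101 = 01101
  pos 2: 11010 XOR 11101 = 00111
  pos 4: 11101 XOR 11101 = 00000
Remainder (last 4 bits) = 0000. This is the CRC / FCS.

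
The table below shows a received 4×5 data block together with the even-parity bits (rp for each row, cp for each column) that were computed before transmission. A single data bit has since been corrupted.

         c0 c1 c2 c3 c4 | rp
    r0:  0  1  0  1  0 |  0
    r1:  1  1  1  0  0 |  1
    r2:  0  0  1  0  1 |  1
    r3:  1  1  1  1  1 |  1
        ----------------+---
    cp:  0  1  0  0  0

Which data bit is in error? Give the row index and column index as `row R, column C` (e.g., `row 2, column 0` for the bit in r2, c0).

Recompute each row's even parity and compare to rp:
  r0: data parity 0, sent rp 0 → ok
  r1: data parity 1, sent rp 1 → ok
  r2: data parity 0, sent rp 1 → mismatch
  r3: data parity 1, sent rp 1 → ok
Recompute each column's even parity and compare to cp:
  c0: data parity 0, sent cp 0 → ok
  c1: data parity 1, sent cp 1 → ok
  c2: data parity 1, sent cp 0 → mismatch
  c3: data parity 0, sent cp 0 → ok
  c4: data parity 0, sent cp 0 → ok
Exactly one row (r2) and one column (c2) fail → the flipped bit is at their intersection.

row 2, column 2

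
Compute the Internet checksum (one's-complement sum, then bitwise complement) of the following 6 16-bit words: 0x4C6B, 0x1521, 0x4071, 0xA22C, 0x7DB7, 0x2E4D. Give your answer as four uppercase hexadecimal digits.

One's-complement addition (fold any carry out of bit 15 back into bit 0):
  0x4C6B + 0x1521 = 0x0618C
  0x618C + 0x4071 = 0x0A1FD
  0xA1FD + 0xA22C = 0x14429 → wrap carry → 0x442A
  0x442A + 0x7DB7 = 0x0C1E1
  0xC1E1 + 0x2E4D = 0x0F02E
One's-complement sum = 0xF02E.
Checksum = ~0xF02E & 0xFFFF = 0x0FD1.

0FD1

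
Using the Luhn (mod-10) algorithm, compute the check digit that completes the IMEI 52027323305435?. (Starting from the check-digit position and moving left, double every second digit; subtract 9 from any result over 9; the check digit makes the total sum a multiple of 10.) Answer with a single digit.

Partial digits right→left: 5 3 4 5 0 3 3 2 3 7 2 0 2 5
Double every second digit counting from the check-digit position (so the 1st, 3rd, 5th, ... of the partial from the right).
  doubled (with −9 where >9): 1 8 0 6 6 4 4 → sum 29
  kept as-is: 3 5 3 2 7 0 5 → sum 25
Total = 29 + 25 = 54.
Check digit = (10 − (54 mod 10)) mod 10 = 6.

6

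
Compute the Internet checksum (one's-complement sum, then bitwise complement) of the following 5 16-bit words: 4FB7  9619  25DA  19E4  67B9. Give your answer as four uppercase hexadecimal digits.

One's-complement addition (fold any carry out of bit 15 back into bit 0):
  0x4FB7 + 0x9619 = 0x0E5D0
  0xE5D0 + 0x25DA = 0x10BAA → wrap carry → 0x0BAB
  0x0BAB + 0x19E4 = 0x0258F
  0x258F + 0x67B9 = 0x08D48
One's-complement sum = 0x8D48.
Checksum = ~0x8D48 & 0xFFFF = 0x72B7.

72B7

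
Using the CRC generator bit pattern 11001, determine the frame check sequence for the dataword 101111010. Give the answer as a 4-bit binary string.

1110

Append 4 zeros: 1011110100000. Divide by 11001 (XOR where the leading bit is 1):
  pos 0: 10111 XOR 11001 = 01110
  pos 1: 11101 XOR 11001 = 00100
  pos 3: 10001 XOR 11001 = 01000
  pos 4: 10000 XOR 11001 = 01001
  pos 5: 10010 XOR 11001 = 01011
  pos 6: 10110 XOR 11001 = 01111
  pos 7: 11110 XOR 11001 = 00111
Remainder (last 4 bits) = 1110. This is the CRC / FCS.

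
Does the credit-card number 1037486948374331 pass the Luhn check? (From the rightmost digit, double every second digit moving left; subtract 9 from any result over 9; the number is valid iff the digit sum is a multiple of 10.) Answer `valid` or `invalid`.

From the right, keep odd positions and double even positions (subtract 9 from any doubled value over 9):
  doubled (positions 2,4,...): 6 8 6 8 3 8 6 2 → sum 47
  kept (positions 1,3,...): 1 3 7 8 9 8 7 0 → sum 43
Total = 90.
90 mod 10 = 0, so the number is valid.

valid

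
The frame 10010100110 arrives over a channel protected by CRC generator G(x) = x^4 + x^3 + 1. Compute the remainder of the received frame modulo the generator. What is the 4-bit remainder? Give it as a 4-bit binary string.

Modulo-2 division of 10010100110 by 11001:
  pos 0: 10010 XOR 11001 = 01011
  pos 1: 10111 XOR 11001 = 01110
  pos 2: 11100 XOR 11001 = 00101
  pos 4: 10101 XOR 11001 = 01100
  pos 5: 11001 XOR 11001 = 00000
Remainder = 0000 (zero — the frame passes the CRC check).

0000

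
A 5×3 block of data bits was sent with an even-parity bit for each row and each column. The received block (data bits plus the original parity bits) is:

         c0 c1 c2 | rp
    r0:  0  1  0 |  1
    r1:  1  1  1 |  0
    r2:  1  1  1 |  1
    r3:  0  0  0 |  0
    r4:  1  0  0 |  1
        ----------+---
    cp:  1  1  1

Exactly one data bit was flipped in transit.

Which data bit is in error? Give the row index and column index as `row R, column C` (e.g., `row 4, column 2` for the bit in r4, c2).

row 1, column 2

Recompute each row's even parity and compare to rp:
  r0: data parity 1, sent rp 1 → ok
  r1: data parity 1, sent rp 0 → mismatch
  r2: data parity 1, sent rp 1 → ok
  r3: data parity 0, sent rp 0 → ok
  r4: data parity 1, sent rp 1 → ok
Recompute each column's even parity and compare to cp:
  c0: data parity 1, sent cp 1 → ok
  c1: data parity 1, sent cp 1 → ok
  c2: data parity 0, sent cp 1 → mismatch
Exactly one row (r1) and one column (c2) fail → the flipped bit is at their intersection.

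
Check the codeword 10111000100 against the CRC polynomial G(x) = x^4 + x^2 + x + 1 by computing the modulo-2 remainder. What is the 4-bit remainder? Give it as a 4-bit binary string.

0100

Modulo-2 division of 10111000100 by 10111:
  pos 0: 10111 XOR 10111 = 00000
Remainder = 0100 (nonzero — an error is detected).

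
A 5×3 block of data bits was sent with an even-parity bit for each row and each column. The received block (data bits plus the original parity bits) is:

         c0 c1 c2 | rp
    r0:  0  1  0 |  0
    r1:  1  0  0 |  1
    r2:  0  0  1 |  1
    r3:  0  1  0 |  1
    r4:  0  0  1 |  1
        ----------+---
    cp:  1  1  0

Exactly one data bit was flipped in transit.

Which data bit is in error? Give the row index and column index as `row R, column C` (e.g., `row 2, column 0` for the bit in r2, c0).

row 0, column 1

Recompute each row's even parity and compare to rp:
  r0: data parity 1, sent rp 0 → mismatch
  r1: data parity 1, sent rp 1 → ok
  r2: data parity 1, sent rp 1 → ok
  r3: data parity 1, sent rp 1 → ok
  r4: data parity 1, sent rp 1 → ok
Recompute each column's even parity and compare to cp:
  c0: data parity 1, sent cp 1 → ok
  c1: data parity 0, sent cp 1 → mismatch
  c2: data parity 0, sent cp 0 → ok
Exactly one row (r0) and one column (c1) fail → the flipped bit is at their intersection.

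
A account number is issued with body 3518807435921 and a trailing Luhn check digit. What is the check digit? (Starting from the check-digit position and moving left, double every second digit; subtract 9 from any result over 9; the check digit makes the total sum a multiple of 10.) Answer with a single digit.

Partial digits right→left: 1 2 9 5 3 4 7 0 8 8 1 5 3
Double every second digit counting from the check-digit position (so the 1st, 3rd, 5th, ... of the partial from the right).
  doubled (with −9 where >9): 2 9 6 5 7 2 6 → sum 37
  kept as-is: 2 5 4 0 8 5 → sum 24
Total = 37 + 24 = 61.
Check digit = (10 − (61 mod 10)) mod 10 = 9.

9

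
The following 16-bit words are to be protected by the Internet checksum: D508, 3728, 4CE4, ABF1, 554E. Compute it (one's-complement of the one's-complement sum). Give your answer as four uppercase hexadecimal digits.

A5AA

One's-complement addition (fold any carry out of bit 15 back into bit 0):
  0xD508 + 0x3728 = 0x10C30 → wrap carry → 0x0C31
  0x0C31 + 0x4CE4 = 0x05915
  0x5915 + 0xABF1 = 0x10506 → wrap carry → 0x0507
  0x0507 + 0x554E = 0x05A55
One's-complement sum = 0x5A55.
Checksum = ~0x5A55 & 0xFFFF = 0xA5AA.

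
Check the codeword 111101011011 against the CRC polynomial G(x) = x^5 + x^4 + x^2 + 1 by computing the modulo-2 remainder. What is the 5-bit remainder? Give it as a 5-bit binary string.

00010

Modulo-2 division of 111101011011 by 110101:
  pos 0: 111101 XOR 110101 = 001000
  pos 2: 100001 XOR 110101 = 010100
  pos 3: 101001 XOR 110101 = 011100
  pos 4: 111000 XOR 110101 = 001101
  pos 6: 110111 XOR 110101 = 000010
Remainder = 00010 (nonzero — an error is detected).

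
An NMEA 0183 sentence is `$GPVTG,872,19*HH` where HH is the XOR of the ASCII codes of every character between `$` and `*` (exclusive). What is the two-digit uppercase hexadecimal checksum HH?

XOR the ASCII codes of the payload characters:
  'G' = 0x47 → acc = 0x47
  'P' = 0x50 → acc = 0x17
  'V' = 0x56 → acc = 0x41
  'T' = 0x54 → acc = 0x15
  'G' = 0x47 → acc = 0x52
  ',' = 0x2C → acc = 0x7E
  '8' = 0x38 → acc = 0x46
  '7' = 0x37 → acc = 0x71
  '2' = 0x32 → acc = 0x43
  ',' = 0x2C → acc = 0x6F
  '1' = 0x31 → acc = 0x5E
  '9' = 0x39 → acc = 0x67
Checksum = 0x67.

67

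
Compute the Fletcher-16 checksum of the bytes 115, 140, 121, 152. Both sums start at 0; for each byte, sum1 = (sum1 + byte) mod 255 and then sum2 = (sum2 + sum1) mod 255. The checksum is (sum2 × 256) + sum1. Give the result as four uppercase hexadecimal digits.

Running sums (mod 255):
  after byte 0 (115): sum1=115, sum2=115
  after byte 1 (140): sum1=0, sum2=115
  after byte 2 (121): sum1=121, sum2=236
  after byte 3 (152): sum1=18, sum2=254
Checksum = sum2·256 + sum1 = 254·256 + 18 = 65042 = 0xFE12.

FE12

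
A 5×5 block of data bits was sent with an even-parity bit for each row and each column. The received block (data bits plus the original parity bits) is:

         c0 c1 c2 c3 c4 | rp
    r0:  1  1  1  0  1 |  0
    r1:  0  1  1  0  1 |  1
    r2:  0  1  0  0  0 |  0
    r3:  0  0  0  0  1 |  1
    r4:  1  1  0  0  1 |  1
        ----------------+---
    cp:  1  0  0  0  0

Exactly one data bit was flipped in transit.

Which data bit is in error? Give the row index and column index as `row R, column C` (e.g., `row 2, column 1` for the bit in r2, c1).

Recompute each row's even parity and compare to rp:
  r0: data parity 0, sent rp 0 → ok
  r1: data parity 1, sent rp 1 → ok
  r2: data parity 1, sent rp 0 → mismatch
  r3: data parity 1, sent rp 1 → ok
  r4: data parity 1, sent rp 1 → ok
Recompute each column's even parity and compare to cp:
  c0: data parity 0, sent cp 1 → mismatch
  c1: data parity 0, sent cp 0 → ok
  c2: data parity 0, sent cp 0 → ok
  c3: data parity 0, sent cp 0 → ok
  c4: data parity 0, sent cp 0 → ok
Exactly one row (r2) and one column (c0) fail → the flipped bit is at their intersection.

row 2, column 0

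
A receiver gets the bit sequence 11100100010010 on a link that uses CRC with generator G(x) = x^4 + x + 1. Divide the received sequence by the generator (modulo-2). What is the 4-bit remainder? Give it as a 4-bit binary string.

Modulo-2 division of 11100100010010 by 10011:
  pos 0: 11100 XOR 10011 = 01111
  pos 1: 11111 XOR 10011 = 01100
  pos 2: 11000 XOR 10011 = 01011
  pos 3: 10110 XOR 10011 = 00101
  pos 5: 10101 XOR 10011 = 00110
  pos 7: 11000 XOR 10011 = 01011
  pos 8: 10111 XOR 10011 = 00100
Remainder = 1000 (nonzero — an error is detected).

1000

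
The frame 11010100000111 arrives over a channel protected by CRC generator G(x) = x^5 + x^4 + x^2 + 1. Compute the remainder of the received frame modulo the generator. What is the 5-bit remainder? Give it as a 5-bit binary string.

Modulo-2 division of 11010100000111 by 110101:
  pos 0: 110101 XOR 110101 = 000000
Remainder = 00111 (nonzero — an error is detected).

00111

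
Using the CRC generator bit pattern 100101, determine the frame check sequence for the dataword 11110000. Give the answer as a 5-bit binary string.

Append 5 zeros: 1111000000000. Divide by 100101 (XOR where the leading bit is 1):
  pos 0: 111100 XOR 100101 = 011001
  pos 1: 110010 XOR 100101 = 010111
  pos 2: 101110 XOR 100101 = 001011
  pos 4: 101100 XOR 100101 = 001001
  pos 6: 100100 XOR 100101 = 000001
Remainder (last 5 bits) = 00010. This is the CRC / FCS.

00010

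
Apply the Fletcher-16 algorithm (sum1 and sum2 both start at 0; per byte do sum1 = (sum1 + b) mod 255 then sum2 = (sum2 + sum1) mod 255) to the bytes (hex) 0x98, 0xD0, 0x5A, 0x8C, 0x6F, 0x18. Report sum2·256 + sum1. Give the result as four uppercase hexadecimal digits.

ADD7

Running sums (mod 255):
  after byte 0 (0x98): sum1=152, sum2=152
  after byte 1 (0xD0): sum1=105, sum2=2
  after byte 2 (0x5A): sum1=195, sum2=197
  after byte 3 (0x8C): sum1=80, sum2=22
  after byte 4 (0x6F): sum1=191, sum2=213
  after byte 5 (0x18): sum1=215, sum2=173
Checksum = sum2·256 + sum1 = 173·256 + 215 = 44503 = 0xADD7.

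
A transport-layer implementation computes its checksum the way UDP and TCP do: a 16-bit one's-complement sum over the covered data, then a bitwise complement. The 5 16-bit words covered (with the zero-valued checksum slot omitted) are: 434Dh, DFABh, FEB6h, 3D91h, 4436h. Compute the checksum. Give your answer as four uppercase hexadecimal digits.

5C88

One's-complement addition (fold any carry out of bit 15 back into bit 0):
  0x434D + 0xDFAB = 0x122F8 → wrap carry → 0x22F9
  0x22F9 + 0xFEB6 = 0x121AF → wrap carry → 0x21B0
  0x21B0 + 0x3D91 = 0x05F41
  0x5F41 + 0x4436 = 0x0A377
One's-complement sum = 0xA377.
Checksum = ~0xA377 & 0xFFFF = 0x5C88.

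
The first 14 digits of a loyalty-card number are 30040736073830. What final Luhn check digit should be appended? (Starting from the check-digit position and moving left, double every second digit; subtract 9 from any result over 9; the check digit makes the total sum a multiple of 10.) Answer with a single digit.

0

Partial digits right→left: 0 3 8 3 7 0 6 3 7 0 4 0 0 3
Double every second digit counting from the check-digit position (so the 1st, 3rd, 5th, ... of the partial from the right).
  doubled (with −9 where >9): 0 7 5 3 5 8 0 → sum 28
  kept as-is: 3 3 0 3 0 0 3 → sum 12
Total = 28 + 12 = 40.
Check digit = (10 − (40 mod 10)) mod 10 = 0.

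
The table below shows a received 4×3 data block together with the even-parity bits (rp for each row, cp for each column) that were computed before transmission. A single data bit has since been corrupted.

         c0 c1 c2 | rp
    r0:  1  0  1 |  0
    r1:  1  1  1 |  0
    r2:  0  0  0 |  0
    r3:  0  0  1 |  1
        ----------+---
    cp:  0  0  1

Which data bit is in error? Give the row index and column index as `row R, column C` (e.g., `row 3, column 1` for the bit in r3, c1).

Recompute each row's even parity and compare to rp:
  r0: data parity 0, sent rp 0 → ok
  r1: data parity 1, sent rp 0 → mismatch
  r2: data parity 0, sent rp 0 → ok
  r3: data parity 1, sent rp 1 → ok
Recompute each column's even parity and compare to cp:
  c0: data parity 0, sent cp 0 → ok
  c1: data parity 1, sent cp 0 → mismatch
  c2: data parity 1, sent cp 1 → ok
Exactly one row (r1) and one column (c1) fail → the flipped bit is at their intersection.

row 1, column 1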